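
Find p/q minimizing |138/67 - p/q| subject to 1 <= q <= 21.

35/17

Expand x = 138/67 as a continued fraction with the Euclidean algorithm:
  138 = 2*67 + 4, so a_0 = 2.
  67 = 16*4 + 3, so a_1 = 16.
  4 = 1*3 + 1, so a_2 = 1.
  3 = 3*1 + 0, so a_3 = 3.
so x = [2; 16, 1, 3].
Convergents (p_i = a_i*p_{i-1} + p_{i-2}, q_i = a_i*q_{i-1} + q_{i-2} with p_{-2}=0, p_{-1}=1, q_{-2}=1, q_{-1}=0), until the denominator exceeds 21:
  i=0: a_0=2, p_0 = 2*1 + 0 = 2, q_0 = 2*0 + 1 = 1.
  i=1: a_1=16, p_1 = 16*2 + 1 = 33, q_1 = 16*1 + 0 = 16.
  i=2: a_2=1, p_2 = 1*33 + 2 = 35, q_2 = 1*16 + 1 = 17.
  i=3: a_3=3, p_3 = 3*35 + 33 = 138, q_3 = 3*17 + 16 = 67.
q_3 = 67 > 21, so the last convergent with denominator <= 21 is p_2/q_2 = 35/17.
The closest fraction with denominator <= 21 is either p_2/q_2 or the intermediate fraction (k*p_2 + p_1)/(k*q_2 + q_1) with the largest k >= 1 whose denominator stays <= 21; these approach x as k grows, and every other convergent or intermediate fraction in range is farther away.
Largest k: floor((21 - q_1)/q_2) = floor((21 - 16)/17) = 0.
Since k = 0, no intermediate fraction beyond p_2/q_2 has denominator <= 21, so the convergent 35/17 is the closest (its error is |138*17 - 35*67|/(67*17) = 1/1139).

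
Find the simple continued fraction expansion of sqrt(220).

[14; (1, 4, 1, 28)]

Write x_i = (sqrt(220) + m_i)/d_i with (m_0, d_0) = (0, 1). a_0 = floor(sqrt(220)) = 14, since 14^2 = 196 <= 220 < 225 = 15^2.
Iterate m_{i+1} = d_i*a_i - m_i, d_{i+1} = (220 - m_{i+1}^2)/d_i, a_{i+1} = floor((a_0 + m_{i+1})/d_{i+1}):
  m_1 = 1*14 - 0 = 14, d_1 = (220 - 14^2)/1 = 24/1 = 24, a_1 = floor((14 + 14)/24) = 1.
  m_2 = 24*1 - 14 = 10, d_2 = (220 - 10^2)/24 = 120/24 = 5, a_2 = floor((14 + 10)/5) = 4.
  m_3 = 5*4 - 10 = 10, d_3 = (220 - 10^2)/5 = 120/5 = 24, a_3 = floor((14 + 10)/24) = 1.
  m_4 = 24*1 - 10 = 14, d_4 = (220 - 14^2)/24 = 24/24 = 1, a_4 = floor((14 + 14)/1) = 28.
  m_5 = 1*28 - 14 = 14, d_5 = (220 - 14^2)/1 = 24/1 = 24: (m_5, d_5) = (m_1, d_1) = (14, 24), so from here the quotients repeat a_1, ..., a_4; the period length is 4.
Hence the expansion of sqrt(220) is a_0 = 14 followed by the repeating block 1, 4, 1, 28 (period 4).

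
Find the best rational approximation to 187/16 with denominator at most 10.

117/10

Expand x = 187/16 as a continued fraction with the Euclidean algorithm:
  187 = 11*16 + 11, so a_0 = 11.
  16 = 1*11 + 5, so a_1 = 1.
  11 = 2*5 + 1, so a_2 = 2.
  5 = 5*1 + 0, so a_3 = 5.
so x = [11; 1, 2, 5].
Convergents (p_i = a_i*p_{i-1} + p_{i-2}, q_i = a_i*q_{i-1} + q_{i-2} with p_{-2}=0, p_{-1}=1, q_{-2}=1, q_{-1}=0), until the denominator exceeds 10:
  i=0: a_0=11, p_0 = 11*1 + 0 = 11, q_0 = 11*0 + 1 = 1.
  i=1: a_1=1, p_1 = 1*11 + 1 = 12, q_1 = 1*1 + 0 = 1.
  i=2: a_2=2, p_2 = 2*12 + 11 = 35, q_2 = 2*1 + 1 = 3.
  i=3: a_3=5, p_3 = 5*35 + 12 = 187, q_3 = 5*3 + 1 = 16.
q_3 = 16 > 10, so the last convergent with denominator <= 10 is p_2/q_2 = 35/3.
The closest fraction with denominator <= 10 is either p_2/q_2 or the intermediate fraction (k*p_2 + p_1)/(k*q_2 + q_1) with the largest k >= 1 whose denominator stays <= 10; these approach x as k grows, and every other convergent or intermediate fraction in range is farther away.
Largest k: floor((10 - q_1)/q_2) = floor((10 - 1)/3) = 3.
That gives (3*35 + 12)/(3*3 + 1) = 117/10.
Compare the errors: |x - 35/3| = |187*3 - 35*16|/(16*3) = 1/48, and |x - 117/10| = |187*10 - 117*16|/(16*10) = 2/160.
Cross-multiplying, 2*48 = 96 < 160 = 1*160, so 2/160 is smaller: the intermediate fraction 117/10 is closer to x than 35/3.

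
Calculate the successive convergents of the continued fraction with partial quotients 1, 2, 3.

Using the convergent recurrence p_i = a_i*p_{i-1} + p_{i-2}, q_i = a_i*q_{i-1} + q_{i-2} with p_{-2}=0, p_{-1}=1, q_{-2}=1, q_{-1}=0:
  i=0: a_0=1, p_0 = 1*1 + 0 = 1, q_0 = 1*0 + 1 = 1.
  i=1: a_1=2, p_1 = 2*1 + 1 = 3, q_1 = 2*1 + 0 = 2.
  i=2: a_2=3, p_2 = 3*3 + 1 = 10, q_2 = 3*2 + 1 = 7.

1/1, 3/2, 10/7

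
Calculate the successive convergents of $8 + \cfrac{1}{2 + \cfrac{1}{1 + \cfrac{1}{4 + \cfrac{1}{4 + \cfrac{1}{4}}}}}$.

Using the convergent recurrence p_i = a_i*p_{i-1} + p_{i-2}, q_i = a_i*q_{i-1} + q_{i-2} with p_{-2}=0, p_{-1}=1, q_{-2}=1, q_{-1}=0:
  i=0: a_0=8, p_0 = 8*1 + 0 = 8, q_0 = 8*0 + 1 = 1.
  i=1: a_1=2, p_1 = 2*8 + 1 = 17, q_1 = 2*1 + 0 = 2.
  i=2: a_2=1, p_2 = 1*17 + 8 = 25, q_2 = 1*2 + 1 = 3.
  i=3: a_3=4, p_3 = 4*25 + 17 = 117, q_3 = 4*3 + 2 = 14.
  i=4: a_4=4, p_4 = 4*117 + 25 = 493, q_4 = 4*14 + 3 = 59.
  i=5: a_5=4, p_5 = 4*493 + 117 = 2089, q_5 = 4*59 + 14 = 250.

8/1, 17/2, 25/3, 117/14, 493/59, 2089/250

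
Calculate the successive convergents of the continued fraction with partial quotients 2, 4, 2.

2/1, 9/4, 20/9

Using the convergent recurrence p_i = a_i*p_{i-1} + p_{i-2}, q_i = a_i*q_{i-1} + q_{i-2} with p_{-2}=0, p_{-1}=1, q_{-2}=1, q_{-1}=0:
  i=0: a_0=2, p_0 = 2*1 + 0 = 2, q_0 = 2*0 + 1 = 1.
  i=1: a_1=4, p_1 = 4*2 + 1 = 9, q_1 = 4*1 + 0 = 4.
  i=2: a_2=2, p_2 = 2*9 + 2 = 20, q_2 = 2*4 + 1 = 9.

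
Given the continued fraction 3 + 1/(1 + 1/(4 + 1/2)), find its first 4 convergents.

3/1, 4/1, 19/5, 42/11

Using the convergent recurrence p_i = a_i*p_{i-1} + p_{i-2}, q_i = a_i*q_{i-1} + q_{i-2} with p_{-2}=0, p_{-1}=1, q_{-2}=1, q_{-1}=0:
  i=0: a_0=3, p_0 = 3*1 + 0 = 3, q_0 = 3*0 + 1 = 1.
  i=1: a_1=1, p_1 = 1*3 + 1 = 4, q_1 = 1*1 + 0 = 1.
  i=2: a_2=4, p_2 = 4*4 + 3 = 19, q_2 = 4*1 + 1 = 5.
  i=3: a_3=2, p_3 = 2*19 + 4 = 42, q_3 = 2*5 + 1 = 11.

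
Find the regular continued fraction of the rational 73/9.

Run the Euclidean algorithm on 73 and 9; the successive quotients are the partial quotients a_0, a_1, ... (each step inverts the fractional part left over by the previous one):
  73 = 8*9 + 1, so a_0 = 8.
  9 = 9*1 + 0, so a_1 = 9.
The remainder reaches 0 after 2 divisions, so the expansion has 2 partial quotients, read off in order.

[8; 9]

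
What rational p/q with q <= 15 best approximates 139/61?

25/11

Expand x = 139/61 as a continued fraction with the Euclidean algorithm:
  139 = 2*61 + 17, so a_0 = 2.
  61 = 3*17 + 10, so a_1 = 3.
  17 = 1*10 + 7, so a_2 = 1.
  10 = 1*7 + 3, so a_3 = 1.
  7 = 2*3 + 1, so a_4 = 2.
  3 = 3*1 + 0, so a_5 = 3.
so x = [2; 3, 1, 1, 2, 3].
Convergents (p_i = a_i*p_{i-1} + p_{i-2}, q_i = a_i*q_{i-1} + q_{i-2} with p_{-2}=0, p_{-1}=1, q_{-2}=1, q_{-1}=0), until the denominator exceeds 15:
  i=0: a_0=2, p_0 = 2*1 + 0 = 2, q_0 = 2*0 + 1 = 1.
  i=1: a_1=3, p_1 = 3*2 + 1 = 7, q_1 = 3*1 + 0 = 3.
  i=2: a_2=1, p_2 = 1*7 + 2 = 9, q_2 = 1*3 + 1 = 4.
  i=3: a_3=1, p_3 = 1*9 + 7 = 16, q_3 = 1*4 + 3 = 7.
  i=4: a_4=2, p_4 = 2*16 + 9 = 41, q_4 = 2*7 + 4 = 18.
q_4 = 18 > 15, so the last convergent with denominator <= 15 is p_3/q_3 = 16/7.
The closest fraction with denominator <= 15 is either p_3/q_3 or the intermediate fraction (k*p_3 + p_2)/(k*q_3 + q_2) with the largest k >= 1 whose denominator stays <= 15; these approach x as k grows, and every other convergent or intermediate fraction in range is farther away.
Largest k: floor((15 - q_2)/q_3) = floor((15 - 4)/7) = 1.
That gives (1*16 + 9)/(1*7 + 4) = 25/11.
Compare the errors: |x - 16/7| = |139*7 - 16*61|/(61*7) = 3/427, and |x - 25/11| = |139*11 - 25*61|/(61*11) = 4/671.
Cross-multiplying, 4*427 = 1708 < 2013 = 3*671, so 4/671 is smaller: the intermediate fraction 25/11 is closer to x than 16/7.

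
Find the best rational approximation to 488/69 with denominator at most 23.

99/14

Expand x = 488/69 as a continued fraction with the Euclidean algorithm:
  488 = 7*69 + 5, so a_0 = 7.
  69 = 13*5 + 4, so a_1 = 13.
  5 = 1*4 + 1, so a_2 = 1.
  4 = 4*1 + 0, so a_3 = 4.
so x = [7; 13, 1, 4].
Convergents (p_i = a_i*p_{i-1} + p_{i-2}, q_i = a_i*q_{i-1} + q_{i-2} with p_{-2}=0, p_{-1}=1, q_{-2}=1, q_{-1}=0), until the denominator exceeds 23:
  i=0: a_0=7, p_0 = 7*1 + 0 = 7, q_0 = 7*0 + 1 = 1.
  i=1: a_1=13, p_1 = 13*7 + 1 = 92, q_1 = 13*1 + 0 = 13.
  i=2: a_2=1, p_2 = 1*92 + 7 = 99, q_2 = 1*13 + 1 = 14.
  i=3: a_3=4, p_3 = 4*99 + 92 = 488, q_3 = 4*14 + 13 = 69.
q_3 = 69 > 23, so the last convergent with denominator <= 23 is p_2/q_2 = 99/14.
The closest fraction with denominator <= 23 is either p_2/q_2 or the intermediate fraction (k*p_2 + p_1)/(k*q_2 + q_1) with the largest k >= 1 whose denominator stays <= 23; these approach x as k grows, and every other convergent or intermediate fraction in range is farther away.
Largest k: floor((23 - q_1)/q_2) = floor((23 - 13)/14) = 0.
Since k = 0, no intermediate fraction beyond p_2/q_2 has denominator <= 23, so the convergent 99/14 is the closest (its error is |488*14 - 99*69|/(69*14) = 1/966).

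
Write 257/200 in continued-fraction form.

Run the Euclidean algorithm on 257 and 200; the successive quotients are the partial quotients a_0, a_1, ... (each step inverts the fractional part left over by the previous one):
  257 = 1*200 + 57, so a_0 = 1.
  200 = 3*57 + 29, so a_1 = 3.
  57 = 1*29 + 28, so a_2 = 1.
  29 = 1*28 + 1, so a_3 = 1.
  28 = 28*1 + 0, so a_4 = 28.
The remainder reaches 0 after 5 divisions, so the expansion has 5 partial quotients, read off in order.

[1; 3, 1, 1, 28]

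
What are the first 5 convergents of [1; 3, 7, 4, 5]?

Using the convergent recurrence p_i = a_i*p_{i-1} + p_{i-2}, q_i = a_i*q_{i-1} + q_{i-2} with p_{-2}=0, p_{-1}=1, q_{-2}=1, q_{-1}=0:
  i=0: a_0=1, p_0 = 1*1 + 0 = 1, q_0 = 1*0 + 1 = 1.
  i=1: a_1=3, p_1 = 3*1 + 1 = 4, q_1 = 3*1 + 0 = 3.
  i=2: a_2=7, p_2 = 7*4 + 1 = 29, q_2 = 7*3 + 1 = 22.
  i=3: a_3=4, p_3 = 4*29 + 4 = 120, q_3 = 4*22 + 3 = 91.
  i=4: a_4=5, p_4 = 5*120 + 29 = 629, q_4 = 5*91 + 22 = 477.

1/1, 4/3, 29/22, 120/91, 629/477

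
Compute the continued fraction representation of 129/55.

[2; 2, 1, 8, 2]

Run the Euclidean algorithm on 129 and 55; the successive quotients are the partial quotients a_0, a_1, ... (each step inverts the fractional part left over by the previous one):
  129 = 2*55 + 19, so a_0 = 2.
  55 = 2*19 + 17, so a_1 = 2.
  19 = 1*17 + 2, so a_2 = 1.
  17 = 8*2 + 1, so a_3 = 8.
  2 = 2*1 + 0, so a_4 = 2.
The remainder reaches 0 after 5 divisions, so the expansion has 5 partial quotients, read off in order.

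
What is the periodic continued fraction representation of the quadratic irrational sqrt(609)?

Write x_i = (sqrt(609) + m_i)/d_i with (m_0, d_0) = (0, 1). a_0 = floor(sqrt(609)) = 24, since 24^2 = 576 <= 609 < 625 = 25^2.
Iterate m_{i+1} = d_i*a_i - m_i, d_{i+1} = (609 - m_{i+1}^2)/d_i, a_{i+1} = floor((a_0 + m_{i+1})/d_{i+1}):
  m_1 = 1*24 - 0 = 24, d_1 = (609 - 24^2)/1 = 33/1 = 33, a_1 = floor((24 + 24)/33) = 1.
  m_2 = 33*1 - 24 = 9, d_2 = (609 - 9^2)/33 = 528/33 = 16, a_2 = floor((24 + 9)/16) = 2.
  m_3 = 16*2 - 9 = 23, d_3 = (609 - 23^2)/16 = 80/16 = 5, a_3 = floor((24 + 23)/5) = 9.
  m_4 = 5*9 - 23 = 22, d_4 = (609 - 22^2)/5 = 125/5 = 25, a_4 = floor((24 + 22)/25) = 1.
  m_5 = 25*1 - 22 = 3, d_5 = (609 - 3^2)/25 = 600/25 = 24, a_5 = floor((24 + 3)/24) = 1.
  m_6 = 24*1 - 3 = 21, d_6 = (609 - 21^2)/24 = 168/24 = 7, a_6 = floor((24 + 21)/7) = 6.
  m_7 = 7*6 - 21 = 21, d_7 = (609 - 21^2)/7 = 168/7 = 24, a_7 = floor((24 + 21)/24) = 1.
  m_8 = 24*1 - 21 = 3, d_8 = (609 - 3^2)/24 = 600/24 = 25, a_8 = floor((24 + 3)/25) = 1.
  m_9 = 25*1 - 3 = 22, d_9 = (609 - 22^2)/25 = 125/25 = 5, a_9 = floor((24 + 22)/5) = 9.
  m_10 = 5*9 - 22 = 23, d_10 = (609 - 23^2)/5 = 80/5 = 16, a_10 = floor((24 + 23)/16) = 2.
  m_11 = 16*2 - 23 = 9, d_11 = (609 - 9^2)/16 = 528/16 = 33, a_11 = floor((24 + 9)/33) = 1.
  m_12 = 33*1 - 9 = 24, d_12 = (609 - 24^2)/33 = 33/33 = 1, a_12 = floor((24 + 24)/1) = 48.
  m_13 = 1*48 - 24 = 24, d_13 = (609 - 24^2)/1 = 33/1 = 33: (m_13, d_13) = (m_1, d_1) = (24, 33), so from here the quotients repeat a_1, ..., a_12; the period length is 12.
Hence the expansion of sqrt(609) is a_0 = 24 followed by the repeating block 1, 2, 9, 1, 1, 6, 1, 1, 9, 2, 1, 48 (period 12).

[24; (1, 2, 9, 1, 1, 6, 1, 1, 9, 2, 1, 48)]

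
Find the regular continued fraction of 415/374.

[1; 9, 8, 5]

Run the Euclidean algorithm on 415 and 374; the successive quotients are the partial quotients a_0, a_1, ... (each step inverts the fractional part left over by the previous one):
  415 = 1*374 + 41, so a_0 = 1.
  374 = 9*41 + 5, so a_1 = 9.
  41 = 8*5 + 1, so a_2 = 8.
  5 = 5*1 + 0, so a_3 = 5.
The remainder reaches 0 after 4 divisions, so the expansion has 4 partial quotients, read off in order.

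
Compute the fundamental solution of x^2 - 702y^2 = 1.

(x, y) = (53, 2)

First expand sqrt(702) as a continued fraction. With x_i = (sqrt(702) + m_i)/d_i and (m_0, d_0) = (0, 1): a_0 = floor(sqrt(702)) = 26, since 26^2 = 676 <= 702 < 729 = 27^2.
Iterate m_{i+1} = d_i*a_i - m_i, d_{i+1} = (702 - m_{i+1}^2)/d_i, a_{i+1} = floor((a_0 + m_{i+1})/d_{i+1}):
  m_1 = 1*26 - 0 = 26, d_1 = (702 - 26^2)/1 = 26/1 = 26, a_1 = floor((26 + 26)/26) = 2.
  m_2 = 26*2 - 26 = 26, d_2 = (702 - 26^2)/26 = 26/26 = 1, a_2 = floor((26 + 26)/1) = 52.
  m_3 = 1*52 - 26 = 26, d_3 = (702 - 26^2)/1 = 26/1 = 26: (m_3, d_3) = (m_1, d_1) = (26, 26), so from here the quotients repeat a_1, a_2; the period length is 2.
So sqrt(702) = [26; (2, 52)] with period length k = 2.
k is even, so the fundamental solution of x^2 - 702y^2 = 1 is (p_{k-1}, q_{k-1}) = (p_1, q_1); compute convergents through index 1.
Convergents (p_i = a_i*p_{i-1} + p_{i-2}, q_i = a_i*q_{i-1} + q_{i-2} with p_{-2}=0, p_{-1}=1, q_{-2}=1, q_{-1}=0):
  i=0: a_0=26, p_0 = 26*1 + 0 = 26, q_0 = 26*0 + 1 = 1.
  i=1: a_1=2, p_1 = 2*26 + 1 = 53, q_1 = 2*1 + 0 = 2.
Check: 53^2 - 702*2^2 = 2809 - 2808 = 1, so (x, y) = (53, 2) solves the equation, and by the theorem it is the least positive solution.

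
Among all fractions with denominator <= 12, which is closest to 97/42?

Expand x = 97/42 as a continued fraction with the Euclidean algorithm:
  97 = 2*42 + 13, so a_0 = 2.
  42 = 3*13 + 3, so a_1 = 3.
  13 = 4*3 + 1, so a_2 = 4.
  3 = 3*1 + 0, so a_3 = 3.
so x = [2; 3, 4, 3].
Convergents (p_i = a_i*p_{i-1} + p_{i-2}, q_i = a_i*q_{i-1} + q_{i-2} with p_{-2}=0, p_{-1}=1, q_{-2}=1, q_{-1}=0), until the denominator exceeds 12:
  i=0: a_0=2, p_0 = 2*1 + 0 = 2, q_0 = 2*0 + 1 = 1.
  i=1: a_1=3, p_1 = 3*2 + 1 = 7, q_1 = 3*1 + 0 = 3.
  i=2: a_2=4, p_2 = 4*7 + 2 = 30, q_2 = 4*3 + 1 = 13.
q_2 = 13 > 12, so the last convergent with denominator <= 12 is p_1/q_1 = 7/3.
The closest fraction with denominator <= 12 is either p_1/q_1 or the intermediate fraction (k*p_1 + p_0)/(k*q_1 + q_0) with the largest k >= 1 whose denominator stays <= 12; these approach x as k grows, and every other convergent or intermediate fraction in range is farther away.
Largest k: floor((12 - q_0)/q_1) = floor((12 - 1)/3) = 3.
That gives (3*7 + 2)/(3*3 + 1) = 23/10.
Compare the errors: |x - 7/3| = |97*3 - 7*42|/(42*3) = 3/126, and |x - 23/10| = |97*10 - 23*42|/(42*10) = 4/420.
Cross-multiplying, 4*126 = 504 < 1260 = 3*420, so 4/420 is smaller: the intermediate fraction 23/10 is closer to x than 7/3.

23/10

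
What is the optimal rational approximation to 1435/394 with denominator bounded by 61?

Expand x = 1435/394 as a continued fraction with the Euclidean algorithm:
  1435 = 3*394 + 253, so a_0 = 3.
  394 = 1*253 + 141, so a_1 = 1.
  253 = 1*141 + 112, so a_2 = 1.
  141 = 1*112 + 29, so a_3 = 1.
  112 = 3*29 + 25, so a_4 = 3.
  29 = 1*25 + 4, so a_5 = 1.
  25 = 6*4 + 1, so a_6 = 6.
  4 = 4*1 + 0, so a_7 = 4.
so x = [3; 1, 1, 1, 3, 1, 6, 4].
Convergents (p_i = a_i*p_{i-1} + p_{i-2}, q_i = a_i*q_{i-1} + q_{i-2} with p_{-2}=0, p_{-1}=1, q_{-2}=1, q_{-1}=0), until the denominator exceeds 61:
  i=0: a_0=3, p_0 = 3*1 + 0 = 3, q_0 = 3*0 + 1 = 1.
  i=1: a_1=1, p_1 = 1*3 + 1 = 4, q_1 = 1*1 + 0 = 1.
  i=2: a_2=1, p_2 = 1*4 + 3 = 7, q_2 = 1*1 + 1 = 2.
  i=3: a_3=1, p_3 = 1*7 + 4 = 11, q_3 = 1*2 + 1 = 3.
  i=4: a_4=3, p_4 = 3*11 + 7 = 40, q_4 = 3*3 + 2 = 11.
  i=5: a_5=1, p_5 = 1*40 + 11 = 51, q_5 = 1*11 + 3 = 14.
  i=6: a_6=6, p_6 = 6*51 + 40 = 346, q_6 = 6*14 + 11 = 95.
q_6 = 95 > 61, so the last convergent with denominator <= 61 is p_5/q_5 = 51/14.
The closest fraction with denominator <= 61 is either p_5/q_5 or the intermediate fraction (k*p_5 + p_4)/(k*q_5 + q_4) with the largest k >= 1 whose denominator stays <= 61; these approach x as k grows, and every other convergent or intermediate fraction in range is farther away.
Largest k: floor((61 - q_4)/q_5) = floor((61 - 11)/14) = 3.
That gives (3*51 + 40)/(3*14 + 11) = 193/53.
Compare the errors: |x - 51/14| = |1435*14 - 51*394|/(394*14) = 4/5516, and |x - 193/53| = |1435*53 - 193*394|/(394*53) = 13/20882.
Cross-multiplying, 13*5516 = 71708 < 83528 = 4*20882, so 13/20882 is smaller: the intermediate fraction 193/53 is closer to x than 51/14.

193/53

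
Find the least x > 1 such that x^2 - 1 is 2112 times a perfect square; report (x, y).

First expand sqrt(2112) as a continued fraction. With x_i = (sqrt(2112) + m_i)/d_i and (m_0, d_0) = (0, 1): a_0 = floor(sqrt(2112)) = 45, since 45^2 = 2025 <= 2112 < 2116 = 46^2.
Iterate m_{i+1} = d_i*a_i - m_i, d_{i+1} = (2112 - m_{i+1}^2)/d_i, a_{i+1} = floor((a_0 + m_{i+1})/d_{i+1}):
  m_1 = 1*45 - 0 = 45, d_1 = (2112 - 45^2)/1 = 87/1 = 87, a_1 = floor((45 + 45)/87) = 1.
  m_2 = 87*1 - 45 = 42, d_2 = (2112 - 42^2)/87 = 348/87 = 4, a_2 = floor((45 + 42)/4) = 21.
  m_3 = 4*21 - 42 = 42, d_3 = (2112 - 42^2)/4 = 348/4 = 87, a_3 = floor((45 + 42)/87) = 1.
  m_4 = 87*1 - 42 = 45, d_4 = (2112 - 45^2)/87 = 87/87 = 1, a_4 = floor((45 + 45)/1) = 90.
  m_5 = 1*90 - 45 = 45, d_5 = (2112 - 45^2)/1 = 87/1 = 87: (m_5, d_5) = (m_1, d_1) = (45, 87), so from here the quotients repeat a_1, ..., a_4; the period length is 4.
So sqrt(2112) = [45; (1, 21, 1, 90)] with period length k = 4.
k is even, so the fundamental solution of x^2 - 2112y^2 = 1 is (p_{k-1}, q_{k-1}) = (p_3, q_3); compute convergents through index 3.
Convergents (p_i = a_i*p_{i-1} + p_{i-2}, q_i = a_i*q_{i-1} + q_{i-2} with p_{-2}=0, p_{-1}=1, q_{-2}=1, q_{-1}=0):
  i=0: a_0=45, p_0 = 45*1 + 0 = 45, q_0 = 45*0 + 1 = 1.
  i=1: a_1=1, p_1 = 1*45 + 1 = 46, q_1 = 1*1 + 0 = 1.
  i=2: a_2=21, p_2 = 21*46 + 45 = 1011, q_2 = 21*1 + 1 = 22.
  i=3: a_3=1, p_3 = 1*1011 + 46 = 1057, q_3 = 1*22 + 1 = 23.
Check: 1057^2 - 2112*23^2 = 1117249 - 1117248 = 1, so (x, y) = (1057, 23) solves the equation, and by the theorem it is the least positive solution.

(x, y) = (1057, 23)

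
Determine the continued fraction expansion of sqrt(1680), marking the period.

[40; (1, 80)]

Write x_i = (sqrt(1680) + m_i)/d_i with (m_0, d_0) = (0, 1). a_0 = floor(sqrt(1680)) = 40, since 40^2 = 1600 <= 1680 < 1681 = 41^2.
Iterate m_{i+1} = d_i*a_i - m_i, d_{i+1} = (1680 - m_{i+1}^2)/d_i, a_{i+1} = floor((a_0 + m_{i+1})/d_{i+1}):
  m_1 = 1*40 - 0 = 40, d_1 = (1680 - 40^2)/1 = 80/1 = 80, a_1 = floor((40 + 40)/80) = 1.
  m_2 = 80*1 - 40 = 40, d_2 = (1680 - 40^2)/80 = 80/80 = 1, a_2 = floor((40 + 40)/1) = 80.
  m_3 = 1*80 - 40 = 40, d_3 = (1680 - 40^2)/1 = 80/1 = 80: (m_3, d_3) = (m_1, d_1) = (40, 80), so from here the quotients repeat a_1, a_2; the period length is 2.
Hence the expansion of sqrt(1680) is a_0 = 40 followed by the repeating block 1, 80 (period 2).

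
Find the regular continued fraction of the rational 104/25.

Run the Euclidean algorithm on 104 and 25; the successive quotients are the partial quotients a_0, a_1, ... (each step inverts the fractional part left over by the previous one):
  104 = 4*25 + 4, so a_0 = 4.
  25 = 6*4 + 1, so a_1 = 6.
  4 = 4*1 + 0, so a_2 = 4.
The remainder reaches 0 after 3 divisions, so the expansion has 3 partial quotients, read off in order.

[4; 6, 4]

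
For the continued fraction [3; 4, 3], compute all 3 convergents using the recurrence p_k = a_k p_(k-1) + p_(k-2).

3/1, 13/4, 42/13

Using the convergent recurrence p_i = a_i*p_{i-1} + p_{i-2}, q_i = a_i*q_{i-1} + q_{i-2} with p_{-2}=0, p_{-1}=1, q_{-2}=1, q_{-1}=0:
  i=0: a_0=3, p_0 = 3*1 + 0 = 3, q_0 = 3*0 + 1 = 1.
  i=1: a_1=4, p_1 = 4*3 + 1 = 13, q_1 = 4*1 + 0 = 4.
  i=2: a_2=3, p_2 = 3*13 + 3 = 42, q_2 = 3*4 + 1 = 13.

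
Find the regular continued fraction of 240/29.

Run the Euclidean algorithm on 240 and 29; the successive quotients are the partial quotients a_0, a_1, ... (each step inverts the fractional part left over by the previous one):
  240 = 8*29 + 8, so a_0 = 8.
  29 = 3*8 + 5, so a_1 = 3.
  8 = 1*5 + 3, so a_2 = 1.
  5 = 1*3 + 2, so a_3 = 1.
  3 = 1*2 + 1, so a_4 = 1.
  2 = 2*1 + 0, so a_5 = 2.
The remainder reaches 0 after 6 divisions, so the expansion has 6 partial quotients, read off in order.

[8; 3, 1, 1, 1, 2]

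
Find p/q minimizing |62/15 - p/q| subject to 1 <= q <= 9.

Expand x = 62/15 as a continued fraction with the Euclidean algorithm:
  62 = 4*15 + 2, so a_0 = 4.
  15 = 7*2 + 1, so a_1 = 7.
  2 = 2*1 + 0, so a_2 = 2.
so x = [4; 7, 2].
Convergents (p_i = a_i*p_{i-1} + p_{i-2}, q_i = a_i*q_{i-1} + q_{i-2} with p_{-2}=0, p_{-1}=1, q_{-2}=1, q_{-1}=0), until the denominator exceeds 9:
  i=0: a_0=4, p_0 = 4*1 + 0 = 4, q_0 = 4*0 + 1 = 1.
  i=1: a_1=7, p_1 = 7*4 + 1 = 29, q_1 = 7*1 + 0 = 7.
  i=2: a_2=2, p_2 = 2*29 + 4 = 62, q_2 = 2*7 + 1 = 15.
q_2 = 15 > 9, so the last convergent with denominator <= 9 is p_1/q_1 = 29/7.
The closest fraction with denominator <= 9 is either p_1/q_1 or the intermediate fraction (k*p_1 + p_0)/(k*q_1 + q_0) with the largest k >= 1 whose denominator stays <= 9; these approach x as k grows, and every other convergent or intermediate fraction in range is farther away.
Largest k: floor((9 - q_0)/q_1) = floor((9 - 1)/7) = 1.
That gives (1*29 + 4)/(1*7 + 1) = 33/8.
Compare the errors: |x - 29/7| = |62*7 - 29*15|/(15*7) = 1/105, and |x - 33/8| = |62*8 - 33*15|/(15*8) = 1/120.
Cross-multiplying, 1*105 = 105 < 120 = 1*120, so 1/120 is smaller: the intermediate fraction 33/8 is closer to x than 29/7.

33/8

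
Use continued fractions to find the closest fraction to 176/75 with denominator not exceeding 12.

7/3

Expand x = 176/75 as a continued fraction with the Euclidean algorithm:
  176 = 2*75 + 26, so a_0 = 2.
  75 = 2*26 + 23, so a_1 = 2.
  26 = 1*23 + 3, so a_2 = 1.
  23 = 7*3 + 2, so a_3 = 7.
  3 = 1*2 + 1, so a_4 = 1.
  2 = 2*1 + 0, so a_5 = 2.
so x = [2; 2, 1, 7, 1, 2].
Convergents (p_i = a_i*p_{i-1} + p_{i-2}, q_i = a_i*q_{i-1} + q_{i-2} with p_{-2}=0, p_{-1}=1, q_{-2}=1, q_{-1}=0), until the denominator exceeds 12:
  i=0: a_0=2, p_0 = 2*1 + 0 = 2, q_0 = 2*0 + 1 = 1.
  i=1: a_1=2, p_1 = 2*2 + 1 = 5, q_1 = 2*1 + 0 = 2.
  i=2: a_2=1, p_2 = 1*5 + 2 = 7, q_2 = 1*2 + 1 = 3.
  i=3: a_3=7, p_3 = 7*7 + 5 = 54, q_3 = 7*3 + 2 = 23.
q_3 = 23 > 12, so the last convergent with denominator <= 12 is p_2/q_2 = 7/3.
The closest fraction with denominator <= 12 is either p_2/q_2 or the intermediate fraction (k*p_2 + p_1)/(k*q_2 + q_1) with the largest k >= 1 whose denominator stays <= 12; these approach x as k grows, and every other convergent or intermediate fraction in range is farther away.
Largest k: floor((12 - q_1)/q_2) = floor((12 - 2)/3) = 3.
That gives (3*7 + 5)/(3*3 + 2) = 26/11.
Compare the errors: |x - 7/3| = |176*3 - 7*75|/(75*3) = 3/225, and |x - 26/11| = |176*11 - 26*75|/(75*11) = 14/825.
Cross-multiplying, 3*825 = 2475 < 3150 = 14*225, so 3/225 is smaller: the convergent 7/3 is closer to x than 26/11.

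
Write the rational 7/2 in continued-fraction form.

Run the Euclidean algorithm on 7 and 2; the successive quotients are the partial quotients a_0, a_1, ... (each step inverts the fractional part left over by the previous one):
  7 = 3*2 + 1, so a_0 = 3.
  2 = 2*1 + 0, so a_1 = 2.
The remainder reaches 0 after 2 divisions, so the expansion has 2 partial quotients, read off in order.

[3; 2]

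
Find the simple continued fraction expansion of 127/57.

Run the Euclidean algorithm on 127 and 57; the successive quotients are the partial quotients a_0, a_1, ... (each step inverts the fractional part left over by the previous one):
  127 = 2*57 + 13, so a_0 = 2.
  57 = 4*13 + 5, so a_1 = 4.
  13 = 2*5 + 3, so a_2 = 2.
  5 = 1*3 + 2, so a_3 = 1.
  3 = 1*2 + 1, so a_4 = 1.
  2 = 2*1 + 0, so a_5 = 2.
The remainder reaches 0 after 6 divisions, so the expansion has 6 partial quotients, read off in order.

[2; 4, 2, 1, 1, 2]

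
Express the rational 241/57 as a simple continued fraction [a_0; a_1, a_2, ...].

[4; 4, 2, 1, 1, 2]

Run the Euclidean algorithm on 241 and 57; the successive quotients are the partial quotients a_0, a_1, ... (each step inverts the fractional part left over by the previous one):
  241 = 4*57 + 13, so a_0 = 4.
  57 = 4*13 + 5, so a_1 = 4.
  13 = 2*5 + 3, so a_2 = 2.
  5 = 1*3 + 2, so a_3 = 1.
  3 = 1*2 + 1, so a_4 = 1.
  2 = 2*1 + 0, so a_5 = 2.
The remainder reaches 0 after 6 divisions, so the expansion has 6 partial quotients, read off in order.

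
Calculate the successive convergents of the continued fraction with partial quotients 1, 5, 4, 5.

Using the convergent recurrence p_i = a_i*p_{i-1} + p_{i-2}, q_i = a_i*q_{i-1} + q_{i-2} with p_{-2}=0, p_{-1}=1, q_{-2}=1, q_{-1}=0:
  i=0: a_0=1, p_0 = 1*1 + 0 = 1, q_0 = 1*0 + 1 = 1.
  i=1: a_1=5, p_1 = 5*1 + 1 = 6, q_1 = 5*1 + 0 = 5.
  i=2: a_2=4, p_2 = 4*6 + 1 = 25, q_2 = 4*5 + 1 = 21.
  i=3: a_3=5, p_3 = 5*25 + 6 = 131, q_3 = 5*21 + 5 = 110.

1/1, 6/5, 25/21, 131/110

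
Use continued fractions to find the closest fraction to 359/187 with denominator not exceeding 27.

Expand x = 359/187 as a continued fraction with the Euclidean algorithm:
  359 = 1*187 + 172, so a_0 = 1.
  187 = 1*172 + 15, so a_1 = 1.
  172 = 11*15 + 7, so a_2 = 11.
  15 = 2*7 + 1, so a_3 = 2.
  7 = 7*1 + 0, so a_4 = 7.
so x = [1; 1, 11, 2, 7].
Convergents (p_i = a_i*p_{i-1} + p_{i-2}, q_i = a_i*q_{i-1} + q_{i-2} with p_{-2}=0, p_{-1}=1, q_{-2}=1, q_{-1}=0), until the denominator exceeds 27:
  i=0: a_0=1, p_0 = 1*1 + 0 = 1, q_0 = 1*0 + 1 = 1.
  i=1: a_1=1, p_1 = 1*1 + 1 = 2, q_1 = 1*1 + 0 = 1.
  i=2: a_2=11, p_2 = 11*2 + 1 = 23, q_2 = 11*1 + 1 = 12.
  i=3: a_3=2, p_3 = 2*23 + 2 = 48, q_3 = 2*12 + 1 = 25.
  i=4: a_4=7, p_4 = 7*48 + 23 = 359, q_4 = 7*25 + 12 = 187.
q_4 = 187 > 27, so the last convergent with denominator <= 27 is p_3/q_3 = 48/25.
The closest fraction with denominator <= 27 is either p_3/q_3 or the intermediate fraction (k*p_3 + p_2)/(k*q_3 + q_2) with the largest k >= 1 whose denominator stays <= 27; these approach x as k grows, and every other convergent or intermediate fraction in range is farther away.
Largest k: floor((27 - q_2)/q_3) = floor((27 - 12)/25) = 0.
Since k = 0, no intermediate fraction beyond p_3/q_3 has denominator <= 27, so the convergent 48/25 is the closest (its error is |359*25 - 48*187|/(187*25) = 1/4675).

48/25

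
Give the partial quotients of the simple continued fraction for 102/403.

[0; 3, 1, 19, 2, 2]

Run the Euclidean algorithm on 102 and 403; the successive quotients are the partial quotients a_0, a_1, ... (each step inverts the fractional part left over by the previous one):
  102 = 0*403 + 102, so a_0 = 0.
  403 = 3*102 + 97, so a_1 = 3.
  102 = 1*97 + 5, so a_2 = 1.
  97 = 19*5 + 2, so a_3 = 19.
  5 = 2*2 + 1, so a_4 = 2.
  2 = 2*1 + 0, so a_5 = 2.
The remainder reaches 0 after 6 divisions, so the expansion has 6 partial quotients, read off in order.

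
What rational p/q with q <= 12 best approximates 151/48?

22/7

Expand x = 151/48 as a continued fraction with the Euclidean algorithm:
  151 = 3*48 + 7, so a_0 = 3.
  48 = 6*7 + 6, so a_1 = 6.
  7 = 1*6 + 1, so a_2 = 1.
  6 = 6*1 + 0, so a_3 = 6.
so x = [3; 6, 1, 6].
Convergents (p_i = a_i*p_{i-1} + p_{i-2}, q_i = a_i*q_{i-1} + q_{i-2} with p_{-2}=0, p_{-1}=1, q_{-2}=1, q_{-1}=0), until the denominator exceeds 12:
  i=0: a_0=3, p_0 = 3*1 + 0 = 3, q_0 = 3*0 + 1 = 1.
  i=1: a_1=6, p_1 = 6*3 + 1 = 19, q_1 = 6*1 + 0 = 6.
  i=2: a_2=1, p_2 = 1*19 + 3 = 22, q_2 = 1*6 + 1 = 7.
  i=3: a_3=6, p_3 = 6*22 + 19 = 151, q_3 = 6*7 + 6 = 48.
q_3 = 48 > 12, so the last convergent with denominator <= 12 is p_2/q_2 = 22/7.
The closest fraction with denominator <= 12 is either p_2/q_2 or the intermediate fraction (k*p_2 + p_1)/(k*q_2 + q_1) with the largest k >= 1 whose denominator stays <= 12; these approach x as k grows, and every other convergent or intermediate fraction in range is farther away.
Largest k: floor((12 - q_1)/q_2) = floor((12 - 6)/7) = 0.
Since k = 0, no intermediate fraction beyond p_2/q_2 has denominator <= 12, so the convergent 22/7 is the closest (its error is |151*7 - 22*48|/(48*7) = 1/336).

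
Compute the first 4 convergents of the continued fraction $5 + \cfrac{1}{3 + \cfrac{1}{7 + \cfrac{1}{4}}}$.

5/1, 16/3, 117/22, 484/91

Using the convergent recurrence p_i = a_i*p_{i-1} + p_{i-2}, q_i = a_i*q_{i-1} + q_{i-2} with p_{-2}=0, p_{-1}=1, q_{-2}=1, q_{-1}=0:
  i=0: a_0=5, p_0 = 5*1 + 0 = 5, q_0 = 5*0 + 1 = 1.
  i=1: a_1=3, p_1 = 3*5 + 1 = 16, q_1 = 3*1 + 0 = 3.
  i=2: a_2=7, p_2 = 7*16 + 5 = 117, q_2 = 7*3 + 1 = 22.
  i=3: a_3=4, p_3 = 4*117 + 16 = 484, q_3 = 4*22 + 3 = 91.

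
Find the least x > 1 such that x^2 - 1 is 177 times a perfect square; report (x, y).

(x, y) = (62423, 4692)

First expand sqrt(177) as a continued fraction. With x_i = (sqrt(177) + m_i)/d_i and (m_0, d_0) = (0, 1): a_0 = floor(sqrt(177)) = 13, since 13^2 = 169 <= 177 < 196 = 14^2.
Iterate m_{i+1} = d_i*a_i - m_i, d_{i+1} = (177 - m_{i+1}^2)/d_i, a_{i+1} = floor((a_0 + m_{i+1})/d_{i+1}):
  m_1 = 1*13 - 0 = 13, d_1 = (177 - 13^2)/1 = 8/1 = 8, a_1 = floor((13 + 13)/8) = 3.
  m_2 = 8*3 - 13 = 11, d_2 = (177 - 11^2)/8 = 56/8 = 7, a_2 = floor((13 + 11)/7) = 3.
  m_3 = 7*3 - 11 = 10, d_3 = (177 - 10^2)/7 = 77/7 = 11, a_3 = floor((13 + 10)/11) = 2.
  m_4 = 11*2 - 10 = 12, d_4 = (177 - 12^2)/11 = 33/11 = 3, a_4 = floor((13 + 12)/3) = 8.
  m_5 = 3*8 - 12 = 12, d_5 = (177 - 12^2)/3 = 33/3 = 11, a_5 = floor((13 + 12)/11) = 2.
  m_6 = 11*2 - 12 = 10, d_6 = (177 - 10^2)/11 = 77/11 = 7, a_6 = floor((13 + 10)/7) = 3.
  m_7 = 7*3 - 10 = 11, d_7 = (177 - 11^2)/7 = 56/7 = 8, a_7 = floor((13 + 11)/8) = 3.
  m_8 = 8*3 - 11 = 13, d_8 = (177 - 13^2)/8 = 8/8 = 1, a_8 = floor((13 + 13)/1) = 26.
  m_9 = 1*26 - 13 = 13, d_9 = (177 - 13^2)/1 = 8/1 = 8: (m_9, d_9) = (m_1, d_1) = (13, 8), so from here the quotients repeat a_1, ..., a_8; the period length is 8.
So sqrt(177) = [13; (3, 3, 2, 8, 2, 3, 3, 26)] with period length k = 8.
k is even, so the fundamental solution of x^2 - 177y^2 = 1 is (p_{k-1}, q_{k-1}) = (p_7, q_7); compute convergents through index 7.
Convergents (p_i = a_i*p_{i-1} + p_{i-2}, q_i = a_i*q_{i-1} + q_{i-2} with p_{-2}=0, p_{-1}=1, q_{-2}=1, q_{-1}=0):
  i=0: a_0=13, p_0 = 13*1 + 0 = 13, q_0 = 13*0 + 1 = 1.
  i=1: a_1=3, p_1 = 3*13 + 1 = 40, q_1 = 3*1 + 0 = 3.
  i=2: a_2=3, p_2 = 3*40 + 13 = 133, q_2 = 3*3 + 1 = 10.
  i=3: a_3=2, p_3 = 2*133 + 40 = 306, q_3 = 2*10 + 3 = 23.
  i=4: a_4=8, p_4 = 8*306 + 133 = 2581, q_4 = 8*23 + 10 = 194.
  i=5: a_5=2, p_5 = 2*2581 + 306 = 5468, q_5 = 2*194 + 23 = 411.
  i=6: a_6=3, p_6 = 3*5468 + 2581 = 18985, q_6 = 3*411 + 194 = 1427.
  i=7: a_7=3, p_7 = 3*18985 + 5468 = 62423, q_7 = 3*1427 + 411 = 4692.
Check: 62423^2 - 177*4692^2 = 3896630929 - 3896630928 = 1, so (x, y) = (62423, 4692) solves the equation, and by the theorem it is the least positive solution.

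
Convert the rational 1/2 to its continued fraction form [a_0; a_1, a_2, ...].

[0; 2]

Run the Euclidean algorithm on 1 and 2; the successive quotients are the partial quotients a_0, a_1, ... (each step inverts the fractional part left over by the previous one):
  1 = 0*2 + 1, so a_0 = 0.
  2 = 2*1 + 0, so a_1 = 2.
The remainder reaches 0 after 2 divisions, so the expansion has 2 partial quotients, read off in order.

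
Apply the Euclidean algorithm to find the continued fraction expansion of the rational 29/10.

Run the Euclidean algorithm on 29 and 10; the successive quotients are the partial quotients a_0, a_1, ... (each step inverts the fractional part left over by the previous one):
  29 = 2*10 + 9, so a_0 = 2.
  10 = 1*9 + 1, so a_1 = 1.
  9 = 9*1 + 0, so a_2 = 9.
The remainder reaches 0 after 3 divisions, so the expansion has 3 partial quotients, read off in order.

[2; 1, 9]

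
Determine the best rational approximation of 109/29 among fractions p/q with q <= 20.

64/17

Expand x = 109/29 as a continued fraction with the Euclidean algorithm:
  109 = 3*29 + 22, so a_0 = 3.
  29 = 1*22 + 7, so a_1 = 1.
  22 = 3*7 + 1, so a_2 = 3.
  7 = 7*1 + 0, so a_3 = 7.
so x = [3; 1, 3, 7].
Convergents (p_i = a_i*p_{i-1} + p_{i-2}, q_i = a_i*q_{i-1} + q_{i-2} with p_{-2}=0, p_{-1}=1, q_{-2}=1, q_{-1}=0), until the denominator exceeds 20:
  i=0: a_0=3, p_0 = 3*1 + 0 = 3, q_0 = 3*0 + 1 = 1.
  i=1: a_1=1, p_1 = 1*3 + 1 = 4, q_1 = 1*1 + 0 = 1.
  i=2: a_2=3, p_2 = 3*4 + 3 = 15, q_2 = 3*1 + 1 = 4.
  i=3: a_3=7, p_3 = 7*15 + 4 = 109, q_3 = 7*4 + 1 = 29.
q_3 = 29 > 20, so the last convergent with denominator <= 20 is p_2/q_2 = 15/4.
The closest fraction with denominator <= 20 is either p_2/q_2 or the intermediate fraction (k*p_2 + p_1)/(k*q_2 + q_1) with the largest k >= 1 whose denominator stays <= 20; these approach x as k grows, and every other convergent or intermediate fraction in range is farther away.
Largest k: floor((20 - q_1)/q_2) = floor((20 - 1)/4) = 4.
That gives (4*15 + 4)/(4*4 + 1) = 64/17.
Compare the errors: |x - 15/4| = |109*4 - 15*29|/(29*4) = 1/116, and |x - 64/17| = |109*17 - 64*29|/(29*17) = 3/493.
Cross-multiplying, 3*116 = 348 < 493 = 1*493, so 3/493 is smaller: the intermediate fraction 64/17 is closer to x than 15/4.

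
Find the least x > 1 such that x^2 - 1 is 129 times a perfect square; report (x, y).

(x, y) = (16855, 1484)

First expand sqrt(129) as a continued fraction. With x_i = (sqrt(129) + m_i)/d_i and (m_0, d_0) = (0, 1): a_0 = floor(sqrt(129)) = 11, since 11^2 = 121 <= 129 < 144 = 12^2.
Iterate m_{i+1} = d_i*a_i - m_i, d_{i+1} = (129 - m_{i+1}^2)/d_i, a_{i+1} = floor((a_0 + m_{i+1})/d_{i+1}):
  m_1 = 1*11 - 0 = 11, d_1 = (129 - 11^2)/1 = 8/1 = 8, a_1 = floor((11 + 11)/8) = 2.
  m_2 = 8*2 - 11 = 5, d_2 = (129 - 5^2)/8 = 104/8 = 13, a_2 = floor((11 + 5)/13) = 1.
  m_3 = 13*1 - 5 = 8, d_3 = (129 - 8^2)/13 = 65/13 = 5, a_3 = floor((11 + 8)/5) = 3.
  m_4 = 5*3 - 8 = 7, d_4 = (129 - 7^2)/5 = 80/5 = 16, a_4 = floor((11 + 7)/16) = 1.
  m_5 = 16*1 - 7 = 9, d_5 = (129 - 9^2)/16 = 48/16 = 3, a_5 = floor((11 + 9)/3) = 6.
  m_6 = 3*6 - 9 = 9, d_6 = (129 - 9^2)/3 = 48/3 = 16, a_6 = floor((11 + 9)/16) = 1.
  m_7 = 16*1 - 9 = 7, d_7 = (129 - 7^2)/16 = 80/16 = 5, a_7 = floor((11 + 7)/5) = 3.
  m_8 = 5*3 - 7 = 8, d_8 = (129 - 8^2)/5 = 65/5 = 13, a_8 = floor((11 + 8)/13) = 1.
  m_9 = 13*1 - 8 = 5, d_9 = (129 - 5^2)/13 = 104/13 = 8, a_9 = floor((11 + 5)/8) = 2.
  m_10 = 8*2 - 5 = 11, d_10 = (129 - 11^2)/8 = 8/8 = 1, a_10 = floor((11 + 11)/1) = 22.
  m_11 = 1*22 - 11 = 11, d_11 = (129 - 11^2)/1 = 8/1 = 8: (m_11, d_11) = (m_1, d_1) = (11, 8), so from here the quotients repeat a_1, ..., a_10; the period length is 10.
So sqrt(129) = [11; (2, 1, 3, 1, 6, 1, 3, 1, 2, 22)] with period length k = 10.
k is even, so the fundamental solution of x^2 - 129y^2 = 1 is (p_{k-1}, q_{k-1}) = (p_9, q_9); compute convergents through index 9.
Convergents (p_i = a_i*p_{i-1} + p_{i-2}, q_i = a_i*q_{i-1} + q_{i-2} with p_{-2}=0, p_{-1}=1, q_{-2}=1, q_{-1}=0):
  i=0: a_0=11, p_0 = 11*1 + 0 = 11, q_0 = 11*0 + 1 = 1.
  i=1: a_1=2, p_1 = 2*11 + 1 = 23, q_1 = 2*1 + 0 = 2.
  i=2: a_2=1, p_2 = 1*23 + 11 = 34, q_2 = 1*2 + 1 = 3.
  i=3: a_3=3, p_3 = 3*34 + 23 = 125, q_3 = 3*3 + 2 = 11.
  i=4: a_4=1, p_4 = 1*125 + 34 = 159, q_4 = 1*11 + 3 = 14.
  i=5: a_5=6, p_5 = 6*159 + 125 = 1079, q_5 = 6*14 + 11 = 95.
  i=6: a_6=1, p_6 = 1*1079 + 159 = 1238, q_6 = 1*95 + 14 = 109.
  i=7: a_7=3, p_7 = 3*1238 + 1079 = 4793, q_7 = 3*109 + 95 = 422.
  i=8: a_8=1, p_8 = 1*4793 + 1238 = 6031, q_8 = 1*422 + 109 = 531.
  i=9: a_9=2, p_9 = 2*6031 + 4793 = 16855, q_9 = 2*531 + 422 = 1484.
Check: 16855^2 - 129*1484^2 = 284091025 - 284091024 = 1, so (x, y) = (16855, 1484) solves the equation, and by the theorem it is the least positive solution.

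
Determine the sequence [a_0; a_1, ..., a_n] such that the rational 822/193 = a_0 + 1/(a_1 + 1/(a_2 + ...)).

[4; 3, 1, 6, 7]

Run the Euclidean algorithm on 822 and 193; the successive quotients are the partial quotients a_0, a_1, ... (each step inverts the fractional part left over by the previous one):
  822 = 4*193 + 50, so a_0 = 4.
  193 = 3*50 + 43, so a_1 = 3.
  50 = 1*43 + 7, so a_2 = 1.
  43 = 6*7 + 1, so a_3 = 6.
  7 = 7*1 + 0, so a_4 = 7.
The remainder reaches 0 after 5 divisions, so the expansion has 5 partial quotients, read off in order.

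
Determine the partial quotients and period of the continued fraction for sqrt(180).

[13; (2, 2, 2, 26)]

Write x_i = (sqrt(180) + m_i)/d_i with (m_0, d_0) = (0, 1). a_0 = floor(sqrt(180)) = 13, since 13^2 = 169 <= 180 < 196 = 14^2.
Iterate m_{i+1} = d_i*a_i - m_i, d_{i+1} = (180 - m_{i+1}^2)/d_i, a_{i+1} = floor((a_0 + m_{i+1})/d_{i+1}):
  m_1 = 1*13 - 0 = 13, d_1 = (180 - 13^2)/1 = 11/1 = 11, a_1 = floor((13 + 13)/11) = 2.
  m_2 = 11*2 - 13 = 9, d_2 = (180 - 9^2)/11 = 99/11 = 9, a_2 = floor((13 + 9)/9) = 2.
  m_3 = 9*2 - 9 = 9, d_3 = (180 - 9^2)/9 = 99/9 = 11, a_3 = floor((13 + 9)/11) = 2.
  m_4 = 11*2 - 9 = 13, d_4 = (180 - 13^2)/11 = 11/11 = 1, a_4 = floor((13 + 13)/1) = 26.
  m_5 = 1*26 - 13 = 13, d_5 = (180 - 13^2)/1 = 11/1 = 11: (m_5, d_5) = (m_1, d_1) = (13, 11), so from here the quotients repeat a_1, ..., a_4; the period length is 4.
Hence the expansion of sqrt(180) is a_0 = 13 followed by the repeating block 2, 2, 2, 26 (period 4).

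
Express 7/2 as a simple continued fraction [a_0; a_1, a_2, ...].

Run the Euclidean algorithm on 7 and 2; the successive quotients are the partial quotients a_0, a_1, ... (each step inverts the fractional part left over by the previous one):
  7 = 3*2 + 1, so a_0 = 3.
  2 = 2*1 + 0, so a_1 = 2.
The remainder reaches 0 after 2 divisions, so the expansion has 2 partial quotients, read off in order.

[3; 2]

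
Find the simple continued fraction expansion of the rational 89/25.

[3; 1, 1, 3, 1, 2]

Run the Euclidean algorithm on 89 and 25; the successive quotients are the partial quotients a_0, a_1, ... (each step inverts the fractional part left over by the previous one):
  89 = 3*25 + 14, so a_0 = 3.
  25 = 1*14 + 11, so a_1 = 1.
  14 = 1*11 + 3, so a_2 = 1.
  11 = 3*3 + 2, so a_3 = 3.
  3 = 1*2 + 1, so a_4 = 1.
  2 = 2*1 + 0, so a_5 = 2.
The remainder reaches 0 after 6 divisions, so the expansion has 6 partial quotients, read off in order.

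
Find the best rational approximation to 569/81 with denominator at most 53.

288/41

Expand x = 569/81 as a continued fraction with the Euclidean algorithm:
  569 = 7*81 + 2, so a_0 = 7.
  81 = 40*2 + 1, so a_1 = 40.
  2 = 2*1 + 0, so a_2 = 2.
so x = [7; 40, 2].
Convergents (p_i = a_i*p_{i-1} + p_{i-2}, q_i = a_i*q_{i-1} + q_{i-2} with p_{-2}=0, p_{-1}=1, q_{-2}=1, q_{-1}=0), until the denominator exceeds 53:
  i=0: a_0=7, p_0 = 7*1 + 0 = 7, q_0 = 7*0 + 1 = 1.
  i=1: a_1=40, p_1 = 40*7 + 1 = 281, q_1 = 40*1 + 0 = 40.
  i=2: a_2=2, p_2 = 2*281 + 7 = 569, q_2 = 2*40 + 1 = 81.
q_2 = 81 > 53, so the last convergent with denominator <= 53 is p_1/q_1 = 281/40.
The closest fraction with denominator <= 53 is either p_1/q_1 or the intermediate fraction (k*p_1 + p_0)/(k*q_1 + q_0) with the largest k >= 1 whose denominator stays <= 53; these approach x as k grows, and every other convergent or intermediate fraction in range is farther away.
Largest k: floor((53 - q_0)/q_1) = floor((53 - 1)/40) = 1.
That gives (1*281 + 7)/(1*40 + 1) = 288/41.
Compare the errors: |x - 281/40| = |569*40 - 281*81|/(81*40) = 1/3240, and |x - 288/41| = |569*41 - 288*81|/(81*41) = 1/3321.
Cross-multiplying, 1*3240 = 3240 < 3321 = 1*3321, so 1/3321 is smaller: the intermediate fraction 288/41 is closer to x than 281/40.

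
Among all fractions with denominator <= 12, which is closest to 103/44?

7/3

Expand x = 103/44 as a continued fraction with the Euclidean algorithm:
  103 = 2*44 + 15, so a_0 = 2.
  44 = 2*15 + 14, so a_1 = 2.
  15 = 1*14 + 1, so a_2 = 1.
  14 = 14*1 + 0, so a_3 = 14.
so x = [2; 2, 1, 14].
Convergents (p_i = a_i*p_{i-1} + p_{i-2}, q_i = a_i*q_{i-1} + q_{i-2} with p_{-2}=0, p_{-1}=1, q_{-2}=1, q_{-1}=0), until the denominator exceeds 12:
  i=0: a_0=2, p_0 = 2*1 + 0 = 2, q_0 = 2*0 + 1 = 1.
  i=1: a_1=2, p_1 = 2*2 + 1 = 5, q_1 = 2*1 + 0 = 2.
  i=2: a_2=1, p_2 = 1*5 + 2 = 7, q_2 = 1*2 + 1 = 3.
  i=3: a_3=14, p_3 = 14*7 + 5 = 103, q_3 = 14*3 + 2 = 44.
q_3 = 44 > 12, so the last convergent with denominator <= 12 is p_2/q_2 = 7/3.
The closest fraction with denominator <= 12 is either p_2/q_2 or the intermediate fraction (k*p_2 + p_1)/(k*q_2 + q_1) with the largest k >= 1 whose denominator stays <= 12; these approach x as k grows, and every other convergent or intermediate fraction in range is farther away.
Largest k: floor((12 - q_1)/q_2) = floor((12 - 2)/3) = 3.
That gives (3*7 + 5)/(3*3 + 2) = 26/11.
Compare the errors: |x - 7/3| = |103*3 - 7*44|/(44*3) = 1/132, and |x - 26/11| = |103*11 - 26*44|/(44*11) = 11/484.
Cross-multiplying, 1*484 = 484 < 1452 = 11*132, so 1/132 is smaller: the convergent 7/3 is closer to x than 26/11.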